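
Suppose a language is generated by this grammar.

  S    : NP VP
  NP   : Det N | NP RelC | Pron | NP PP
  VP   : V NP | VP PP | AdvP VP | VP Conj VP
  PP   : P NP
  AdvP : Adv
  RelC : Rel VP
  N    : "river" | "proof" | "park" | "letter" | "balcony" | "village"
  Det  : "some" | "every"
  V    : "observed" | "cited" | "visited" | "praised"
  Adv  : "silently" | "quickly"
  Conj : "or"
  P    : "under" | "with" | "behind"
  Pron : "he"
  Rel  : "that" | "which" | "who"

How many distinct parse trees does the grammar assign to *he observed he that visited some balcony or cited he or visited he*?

5

Two of the 5 distinct bracketings:
[S [NP [Pron he]] [VP [V observed] [NP [NP [Pron he]] [RelC [Rel that] [VP [VP [V visited] [NP [Det some] [N balcony]]] [Conj or] [VP [VP [V cited] [NP [Pron he]]] [Conj or] [VP [V visited] [NP [Pron he]]]]]]]]]
[S [NP [Pron he]] [VP [V observed] [NP [NP [Pron he]] [RelC [Rel that] [VP [VP [VP [V visited] [NP [Det some] [N balcony]]] [Conj or] [VP [V cited] [NP [Pron he]]]] [Conj or] [VP [V visited] [NP [Pron he]]]]]]]]
The trees differ in how a recursive rule is bracketed over the same span.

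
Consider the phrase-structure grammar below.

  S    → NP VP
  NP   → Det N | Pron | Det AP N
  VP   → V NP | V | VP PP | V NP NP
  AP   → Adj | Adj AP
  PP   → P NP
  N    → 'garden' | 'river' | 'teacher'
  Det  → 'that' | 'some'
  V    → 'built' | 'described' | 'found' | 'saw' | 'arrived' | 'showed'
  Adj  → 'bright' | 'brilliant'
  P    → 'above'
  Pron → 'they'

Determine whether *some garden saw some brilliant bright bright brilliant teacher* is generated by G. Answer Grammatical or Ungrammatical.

[S [NP [Det some] [N garden]] [VP [V saw] [NP [Det some] [AP [Adj brilliant] [AP [Adj bright] [AP [Adj bright] [AP [Adj brilliant]]]]] [N teacher]]]]
Every word is introduced by a lexical rule and the phrasal rules combine the resulting categories into a single S.

Grammatical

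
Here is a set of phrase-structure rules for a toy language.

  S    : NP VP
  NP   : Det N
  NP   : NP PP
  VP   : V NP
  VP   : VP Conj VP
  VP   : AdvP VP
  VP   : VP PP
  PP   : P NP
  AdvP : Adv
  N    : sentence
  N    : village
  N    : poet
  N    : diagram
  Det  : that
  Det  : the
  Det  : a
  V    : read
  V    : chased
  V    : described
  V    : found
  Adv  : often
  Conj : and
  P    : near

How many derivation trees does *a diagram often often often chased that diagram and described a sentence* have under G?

4

Two of the 4 distinct bracketings:
[S [NP [Det a] [N diagram]] [VP [VP [AdvP [Adv often]] [VP [AdvP [Adv often]] [VP [AdvP [Adv often]] [VP [V chased] [NP [Det that] [N diagram]]]]]] [Conj and] [VP [V described] [NP [Det a] [N sentence]]]]]
[S [NP [Det a] [N diagram]] [VP [AdvP [Adv often]] [VP [VP [AdvP [Adv often]] [VP [AdvP [Adv often]] [VP [V chased] [NP [Det that] [N diagram]]]]] [Conj and] [VP [V described] [NP [Det a] [N sentence]]]]]]
The trees differ in how a recursive rule is bracketed over the same span.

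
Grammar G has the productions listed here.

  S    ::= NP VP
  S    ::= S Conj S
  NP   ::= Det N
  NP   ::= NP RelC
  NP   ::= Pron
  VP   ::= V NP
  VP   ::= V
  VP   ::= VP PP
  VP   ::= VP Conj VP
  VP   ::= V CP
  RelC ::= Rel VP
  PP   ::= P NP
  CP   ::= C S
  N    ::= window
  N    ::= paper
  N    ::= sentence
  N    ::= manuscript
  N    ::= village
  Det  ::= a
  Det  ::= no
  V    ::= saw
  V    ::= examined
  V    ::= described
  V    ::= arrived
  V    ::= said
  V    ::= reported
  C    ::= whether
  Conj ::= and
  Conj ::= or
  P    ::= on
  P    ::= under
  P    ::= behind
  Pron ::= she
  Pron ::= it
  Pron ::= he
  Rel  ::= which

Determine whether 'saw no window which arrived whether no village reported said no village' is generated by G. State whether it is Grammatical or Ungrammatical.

Ungrammatical

For S → NP VP, no prefix of the string parses as an NP. The alternative S rule S → S Conj S likewise has no satisfying split.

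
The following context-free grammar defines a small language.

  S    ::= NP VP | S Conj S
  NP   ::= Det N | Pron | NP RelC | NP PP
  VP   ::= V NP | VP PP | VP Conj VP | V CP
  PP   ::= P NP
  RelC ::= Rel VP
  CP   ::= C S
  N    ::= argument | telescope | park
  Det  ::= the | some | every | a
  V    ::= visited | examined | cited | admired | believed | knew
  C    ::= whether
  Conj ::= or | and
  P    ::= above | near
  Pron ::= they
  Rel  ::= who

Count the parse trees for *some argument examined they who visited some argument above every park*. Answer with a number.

Two of the 4 distinct bracketings:
[S [NP [Det some] [N argument]] [VP [V examined] [NP [NP [Pron they]] [RelC [Rel who] [VP [V visited] [NP [NP [Det some] [N argument]] [PP [P above] [NP [Det every] [N park]]]]]]]]]
[S [NP [Det some] [N argument]] [VP [V examined] [NP [NP [Pron they]] [RelC [Rel who] [VP [VP [V visited] [NP [Det some] [N argument]]] [PP [P above] [NP [Det every] [N park]]]]]]]]
The difference turns on whether NP → NP PP is used at the relevant span, versus an alternative expansion of NP.

4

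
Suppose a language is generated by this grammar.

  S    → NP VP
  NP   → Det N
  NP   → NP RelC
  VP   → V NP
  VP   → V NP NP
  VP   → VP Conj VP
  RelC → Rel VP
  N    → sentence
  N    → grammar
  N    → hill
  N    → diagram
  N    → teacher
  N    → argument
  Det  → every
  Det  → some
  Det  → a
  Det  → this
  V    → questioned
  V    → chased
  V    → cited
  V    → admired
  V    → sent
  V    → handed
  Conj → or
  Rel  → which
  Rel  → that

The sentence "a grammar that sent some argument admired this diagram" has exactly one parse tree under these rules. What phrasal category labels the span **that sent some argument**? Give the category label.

RelC

[S [NP [NP [Det a] [N grammar]] [RelC [Rel that] [VP [V sent] [NP [Det some] [N argument]]]]] [VP [V admired] [NP [Det this] [N diagram]]]]
The span 'that sent some argument' is the RelC node built by RelC → Rel VP.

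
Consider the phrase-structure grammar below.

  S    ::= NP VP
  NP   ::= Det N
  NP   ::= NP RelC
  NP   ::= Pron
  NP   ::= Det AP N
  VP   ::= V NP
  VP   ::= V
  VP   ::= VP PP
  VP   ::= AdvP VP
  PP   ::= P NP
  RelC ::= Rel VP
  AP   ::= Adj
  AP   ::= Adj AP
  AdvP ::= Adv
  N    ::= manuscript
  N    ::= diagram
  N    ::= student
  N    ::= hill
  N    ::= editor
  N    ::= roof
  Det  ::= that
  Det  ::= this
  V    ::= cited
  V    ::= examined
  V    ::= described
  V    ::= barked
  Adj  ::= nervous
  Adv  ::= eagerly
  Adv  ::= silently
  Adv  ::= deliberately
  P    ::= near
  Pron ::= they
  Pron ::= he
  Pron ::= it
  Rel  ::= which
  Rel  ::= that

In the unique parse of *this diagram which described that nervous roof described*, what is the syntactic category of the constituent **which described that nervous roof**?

RelC

S
  NP
    NP
      Det: this
      N: diagram
    RelC
      Rel: which
      VP
        V: described
        NP
          Det: that
          AP
            Adj: nervous
          N: roof
  VP
    V: described
The span 'which described that nervous roof' is the RelC node built by RelC → Rel VP.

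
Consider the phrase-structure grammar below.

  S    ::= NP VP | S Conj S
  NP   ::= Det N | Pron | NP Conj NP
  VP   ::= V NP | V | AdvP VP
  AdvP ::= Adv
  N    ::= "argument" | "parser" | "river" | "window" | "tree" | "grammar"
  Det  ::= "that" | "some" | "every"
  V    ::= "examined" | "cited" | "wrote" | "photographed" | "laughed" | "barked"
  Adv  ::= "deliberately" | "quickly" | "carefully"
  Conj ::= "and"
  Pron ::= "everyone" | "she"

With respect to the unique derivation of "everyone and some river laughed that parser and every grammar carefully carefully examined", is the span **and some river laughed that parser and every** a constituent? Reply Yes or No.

[S [S [NP [NP [Pron everyone]] [Conj and] [NP [Det some] [N river]]] [VP [V laughed] [NP [Det that] [N parser]]]] [Conj and] [S [NP [Det every] [N grammar]] [VP [AdvP [Adv carefully]] [VP [AdvP [Adv carefully]] [VP [V examined]]]]]]
The smallest constituent containing 'and some river laughed that parser and every' is the S spanning 'everyone and some river laughed that parser and every grammar carefully carefully examined'; no single node in the tree dominates exactly the given words.

No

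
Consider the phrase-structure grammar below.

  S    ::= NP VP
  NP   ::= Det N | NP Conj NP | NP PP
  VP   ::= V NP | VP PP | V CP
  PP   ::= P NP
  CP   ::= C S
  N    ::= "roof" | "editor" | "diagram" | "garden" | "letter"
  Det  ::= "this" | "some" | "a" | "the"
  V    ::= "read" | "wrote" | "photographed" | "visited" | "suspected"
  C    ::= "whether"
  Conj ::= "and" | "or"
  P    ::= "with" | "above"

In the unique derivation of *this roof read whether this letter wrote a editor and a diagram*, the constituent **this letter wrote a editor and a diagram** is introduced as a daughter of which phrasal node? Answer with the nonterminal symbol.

CP

S
  NP
    Det: this
    N: roof
  VP
    V: read
    CP
      C: whether
      S
        NP
          Det: this
          N: letter
        VP
          V: wrote
          NP
            NP
              Det: a
              N: editor
            Conj: and
            NP
              Det: a
              N: diagram
The span 'this letter wrote a editor and a diagram' is the S node built by S → NP VP.
Its mother is the CP built by CP → C S.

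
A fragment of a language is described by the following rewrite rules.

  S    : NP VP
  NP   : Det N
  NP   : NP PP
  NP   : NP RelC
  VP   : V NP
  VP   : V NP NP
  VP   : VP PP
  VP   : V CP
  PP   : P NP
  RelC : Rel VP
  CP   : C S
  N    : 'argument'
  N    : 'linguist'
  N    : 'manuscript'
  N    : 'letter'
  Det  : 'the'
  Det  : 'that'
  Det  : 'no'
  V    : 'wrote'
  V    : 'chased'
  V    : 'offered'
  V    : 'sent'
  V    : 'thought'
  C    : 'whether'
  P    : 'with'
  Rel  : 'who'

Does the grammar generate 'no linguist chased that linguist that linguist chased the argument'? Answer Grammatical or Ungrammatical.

Ungrammatical

For S → NP VP, the only prefix that parses as NP is 'no linguist', but the remainder 'chased that linguist that linguist chased the argument' is not a VP under these rules.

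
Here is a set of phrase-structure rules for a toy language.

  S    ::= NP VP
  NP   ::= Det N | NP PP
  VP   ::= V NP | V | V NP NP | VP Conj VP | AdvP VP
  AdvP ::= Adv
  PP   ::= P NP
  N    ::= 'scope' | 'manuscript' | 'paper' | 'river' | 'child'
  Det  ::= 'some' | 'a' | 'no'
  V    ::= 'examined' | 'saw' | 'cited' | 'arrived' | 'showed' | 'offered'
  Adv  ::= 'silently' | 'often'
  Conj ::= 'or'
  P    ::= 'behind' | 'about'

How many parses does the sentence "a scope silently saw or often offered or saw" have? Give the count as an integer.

7

Two of the 7 distinct bracketings:
[S [NP [Det a] [N scope]] [VP [VP [AdvP [Adv silently]] [VP [V saw]]] [Conj or] [VP [VP [AdvP [Adv often]] [VP [V offered]]] [Conj or] [VP [V saw]]]]]
[S [NP [Det a] [N scope]] [VP [VP [AdvP [Adv silently]] [VP [V saw]]] [Conj or] [VP [AdvP [Adv often]] [VP [VP [V offered]] [Conj or] [VP [V saw]]]]]]
The trees differ in how a recursive rule is bracketed over the same span.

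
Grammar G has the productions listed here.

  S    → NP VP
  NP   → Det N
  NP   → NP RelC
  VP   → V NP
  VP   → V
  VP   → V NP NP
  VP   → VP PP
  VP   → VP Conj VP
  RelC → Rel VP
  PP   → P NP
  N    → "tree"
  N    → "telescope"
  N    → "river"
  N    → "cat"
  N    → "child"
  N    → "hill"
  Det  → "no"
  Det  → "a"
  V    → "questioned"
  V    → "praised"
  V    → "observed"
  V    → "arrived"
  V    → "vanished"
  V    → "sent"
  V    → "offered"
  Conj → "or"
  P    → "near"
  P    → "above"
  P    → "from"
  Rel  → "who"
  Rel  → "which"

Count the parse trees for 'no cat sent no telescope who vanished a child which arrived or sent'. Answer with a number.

7

Two of the 7 distinct bracketings:
[S [NP [Det no] [N cat]] [VP [V sent] [NP [NP [Det no] [N telescope]] [RelC [Rel who] [VP [V vanished] [NP [NP [Det a] [N child]] [RelC [Rel which] [VP [VP [V arrived]] [Conj or] [VP [V sent]]]]]]]]]]
[S [NP [Det no] [N cat]] [VP [V sent] [NP [NP [Det no] [N telescope]] [RelC [Rel who] [VP [VP [V vanished] [NP [NP [Det a] [N child]] [RelC [Rel which] [VP [V arrived]]]]] [Conj or] [VP [V sent]]]]]]]
The trees differ in how a recursive rule is bracketed over the same span.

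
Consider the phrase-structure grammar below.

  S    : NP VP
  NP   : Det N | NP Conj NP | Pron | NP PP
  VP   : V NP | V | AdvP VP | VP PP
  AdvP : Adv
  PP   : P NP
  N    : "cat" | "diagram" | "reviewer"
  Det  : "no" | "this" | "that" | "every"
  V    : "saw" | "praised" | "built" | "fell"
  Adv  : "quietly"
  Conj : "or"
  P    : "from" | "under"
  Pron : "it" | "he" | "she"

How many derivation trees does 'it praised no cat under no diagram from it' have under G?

5

Two of the 5 distinct bracketings:
[S [NP [Pron it]] [VP [V praised] [NP [NP [Det no] [N cat]] [PP [P under] [NP [NP [Det no] [N diagram]] [PP [P from] [NP [Pron it]]]]]]]]
[S [NP [Pron it]] [VP [V praised] [NP [NP [NP [Det no] [N cat]] [PP [P under] [NP [Det no] [N diagram]]]] [PP [P from] [NP [Pron it]]]]]]
The trees differ in how a recursive rule is bracketed over the same span.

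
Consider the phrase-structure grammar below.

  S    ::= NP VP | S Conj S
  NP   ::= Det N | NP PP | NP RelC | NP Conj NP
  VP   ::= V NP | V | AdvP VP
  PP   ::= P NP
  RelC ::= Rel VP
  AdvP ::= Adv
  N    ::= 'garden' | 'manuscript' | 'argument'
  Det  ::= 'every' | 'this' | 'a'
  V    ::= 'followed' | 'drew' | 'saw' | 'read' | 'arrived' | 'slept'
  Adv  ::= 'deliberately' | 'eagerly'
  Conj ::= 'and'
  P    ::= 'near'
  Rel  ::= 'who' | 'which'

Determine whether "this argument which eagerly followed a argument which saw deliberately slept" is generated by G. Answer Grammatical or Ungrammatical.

[S [NP [NP [Det this] [N argument]] [RelC [Rel which] [VP [AdvP [Adv eagerly]] [VP [V followed] [NP [NP [Det a] [N argument]] [RelC [Rel which] [VP [V saw]]]]]]]] [VP [AdvP [Adv deliberately]] [VP [V slept]]]]
The bracketing above is licensed at every node by one of the given productions, with S at the root.

Grammatical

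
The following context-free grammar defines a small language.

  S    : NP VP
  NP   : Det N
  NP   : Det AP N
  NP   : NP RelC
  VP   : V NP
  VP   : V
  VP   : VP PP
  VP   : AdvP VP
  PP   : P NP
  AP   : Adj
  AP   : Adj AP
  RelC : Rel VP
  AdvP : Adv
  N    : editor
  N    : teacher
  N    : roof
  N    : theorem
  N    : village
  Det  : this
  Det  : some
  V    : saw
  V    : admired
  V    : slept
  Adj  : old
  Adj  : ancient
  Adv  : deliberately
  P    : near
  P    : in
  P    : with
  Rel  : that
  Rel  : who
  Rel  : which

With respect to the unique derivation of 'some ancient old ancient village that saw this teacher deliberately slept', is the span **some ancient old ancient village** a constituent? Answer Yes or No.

Yes

[S [NP [NP [Det some] [AP [Adj ancient] [AP [Adj old] [AP [Adj ancient]]]] [N village]] [RelC [Rel that] [VP [V saw] [NP [Det this] [N teacher]]]]] [VP [AdvP [Adv deliberately]] [VP [V slept]]]]
The words 'some ancient old ancient village' are exhaustively dominated by a single NP node (built by NP → Det AP N), so they form a constituent.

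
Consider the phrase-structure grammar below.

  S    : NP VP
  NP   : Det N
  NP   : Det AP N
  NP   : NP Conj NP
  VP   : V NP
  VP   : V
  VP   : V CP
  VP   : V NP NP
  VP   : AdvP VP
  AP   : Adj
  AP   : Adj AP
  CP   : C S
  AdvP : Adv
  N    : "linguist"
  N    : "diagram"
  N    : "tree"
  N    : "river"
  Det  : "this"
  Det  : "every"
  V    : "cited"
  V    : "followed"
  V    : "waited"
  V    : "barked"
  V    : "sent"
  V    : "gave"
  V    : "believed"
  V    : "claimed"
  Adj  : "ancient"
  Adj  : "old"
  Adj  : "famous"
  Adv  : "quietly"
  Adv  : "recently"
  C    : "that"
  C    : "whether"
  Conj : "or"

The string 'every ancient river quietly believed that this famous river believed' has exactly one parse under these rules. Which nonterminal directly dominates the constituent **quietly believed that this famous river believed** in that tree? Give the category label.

[S [NP [Det every] [AP [Adj ancient]] [N river]] [VP [AdvP [Adv quietly]] [VP [V believed] [CP [C that] [S [NP [Det this] [AP [Adj famous]] [N river]] [VP [V believed]]]]]]]
The span 'quietly believed that this famous river believed' is the VP node built by VP → AdvP VP.
Its mother is the S built by S → NP VP.

S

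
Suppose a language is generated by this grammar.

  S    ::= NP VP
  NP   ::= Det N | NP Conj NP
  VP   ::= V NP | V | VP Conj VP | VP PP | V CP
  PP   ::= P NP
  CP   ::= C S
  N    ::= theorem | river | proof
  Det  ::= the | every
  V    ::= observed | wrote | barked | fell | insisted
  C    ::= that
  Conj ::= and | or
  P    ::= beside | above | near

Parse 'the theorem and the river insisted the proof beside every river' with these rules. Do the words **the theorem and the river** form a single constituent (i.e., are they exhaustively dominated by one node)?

[S [NP [NP [Det the] [N theorem]] [Conj and] [NP [Det the] [N river]]] [VP [VP [V insisted] [NP [Det the] [N proof]]] [PP [P beside] [NP [Det every] [N river]]]]]
The words 'the theorem and the river' are exhaustively dominated by a single NP node (built by NP → NP Conj NP), so they form a constituent.

Yes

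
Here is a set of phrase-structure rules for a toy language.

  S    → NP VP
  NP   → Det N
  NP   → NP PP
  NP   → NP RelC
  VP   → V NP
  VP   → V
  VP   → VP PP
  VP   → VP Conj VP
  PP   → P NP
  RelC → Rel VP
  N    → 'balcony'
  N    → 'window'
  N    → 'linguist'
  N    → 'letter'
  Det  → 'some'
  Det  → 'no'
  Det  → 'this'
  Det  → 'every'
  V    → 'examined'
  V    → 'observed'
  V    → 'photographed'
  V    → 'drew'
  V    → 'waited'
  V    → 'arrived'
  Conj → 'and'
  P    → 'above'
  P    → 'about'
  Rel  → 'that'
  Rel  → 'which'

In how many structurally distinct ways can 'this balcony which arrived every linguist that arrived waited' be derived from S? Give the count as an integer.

2

The two bracketings:
[S [NP [NP [Det this] [N balcony]] [RelC [Rel which] [VP [V arrived] [NP [NP [Det every] [N linguist]] [RelC [Rel that] [VP [V arrived]]]]]]] [VP [V waited]]]
[S [NP [NP [NP [Det this] [N balcony]] [RelC [Rel which] [VP [V arrived] [NP [Det every] [N linguist]]]]] [RelC [Rel that] [VP [V arrived]]]] [VP [V waited]]]
The trees differ in how a recursive rule is bracketed over the same span.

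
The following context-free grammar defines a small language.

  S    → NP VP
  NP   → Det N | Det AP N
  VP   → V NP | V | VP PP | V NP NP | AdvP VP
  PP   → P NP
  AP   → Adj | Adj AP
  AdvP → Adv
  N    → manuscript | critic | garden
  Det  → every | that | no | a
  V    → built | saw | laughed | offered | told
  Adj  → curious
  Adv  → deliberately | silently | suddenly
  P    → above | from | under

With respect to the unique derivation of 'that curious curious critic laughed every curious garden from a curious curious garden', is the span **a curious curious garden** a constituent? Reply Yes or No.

[S [NP [Det that] [AP [Adj curious] [AP [Adj curious]]] [N critic]] [VP [VP [V laughed] [NP [Det every] [AP [Adj curious]] [N garden]]] [PP [P from] [NP [Det a] [AP [Adj curious] [AP [Adj curious]]] [N garden]]]]]
The words 'a curious curious garden' are exhaustively dominated by a single NP node (built by NP → Det AP N), so they form a constituent.

Yes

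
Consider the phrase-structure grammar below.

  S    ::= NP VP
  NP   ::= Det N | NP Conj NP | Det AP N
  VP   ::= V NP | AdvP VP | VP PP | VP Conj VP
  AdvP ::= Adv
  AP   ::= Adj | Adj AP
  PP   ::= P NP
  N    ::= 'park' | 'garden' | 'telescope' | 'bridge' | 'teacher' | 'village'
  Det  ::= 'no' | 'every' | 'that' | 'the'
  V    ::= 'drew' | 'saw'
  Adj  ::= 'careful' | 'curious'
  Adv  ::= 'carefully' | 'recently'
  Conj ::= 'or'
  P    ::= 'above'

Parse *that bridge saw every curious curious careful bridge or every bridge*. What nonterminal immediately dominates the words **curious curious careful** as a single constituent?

AP

[S [NP [Det that] [N bridge]] [VP [V saw] [NP [NP [Det every] [AP [Adj curious] [AP [Adj curious] [AP [Adj careful]]]] [N bridge]] [Conj or] [NP [Det every] [N bridge]]]]]
The span 'curious curious careful' is the AP node built by AP → Adj AP.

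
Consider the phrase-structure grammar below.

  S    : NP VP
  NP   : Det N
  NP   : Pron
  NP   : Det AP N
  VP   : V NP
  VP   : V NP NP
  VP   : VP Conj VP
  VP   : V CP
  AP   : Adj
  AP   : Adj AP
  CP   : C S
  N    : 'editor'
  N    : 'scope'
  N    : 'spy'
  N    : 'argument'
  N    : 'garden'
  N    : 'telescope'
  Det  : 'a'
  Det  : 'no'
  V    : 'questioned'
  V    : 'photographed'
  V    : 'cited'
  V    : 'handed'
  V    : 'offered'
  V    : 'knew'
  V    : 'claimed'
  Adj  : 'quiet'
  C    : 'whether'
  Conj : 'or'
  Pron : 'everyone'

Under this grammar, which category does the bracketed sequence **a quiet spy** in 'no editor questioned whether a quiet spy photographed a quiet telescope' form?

[S [NP [Det no] [N editor]] [VP [V questioned] [CP [C whether] [S [NP [Det a] [AP [Adj quiet]] [N spy]] [VP [V photographed] [NP [Det a] [AP [Adj quiet]] [N telescope]]]]]]]
The span 'a quiet spy' is the NP node built by NP → Det AP N.

NP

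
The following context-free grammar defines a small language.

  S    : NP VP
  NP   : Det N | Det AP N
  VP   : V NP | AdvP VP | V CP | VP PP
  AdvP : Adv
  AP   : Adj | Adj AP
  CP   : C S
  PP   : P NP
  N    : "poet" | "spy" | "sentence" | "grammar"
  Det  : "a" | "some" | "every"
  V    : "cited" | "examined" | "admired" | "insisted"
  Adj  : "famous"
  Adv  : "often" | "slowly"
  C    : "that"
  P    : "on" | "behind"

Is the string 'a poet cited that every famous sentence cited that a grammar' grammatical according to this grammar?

Ungrammatical

For S → NP VP, the only prefix that parses as NP is 'a poet', but the remainder 'cited that every famous sentence cited that a grammar' is not a VP under these rules.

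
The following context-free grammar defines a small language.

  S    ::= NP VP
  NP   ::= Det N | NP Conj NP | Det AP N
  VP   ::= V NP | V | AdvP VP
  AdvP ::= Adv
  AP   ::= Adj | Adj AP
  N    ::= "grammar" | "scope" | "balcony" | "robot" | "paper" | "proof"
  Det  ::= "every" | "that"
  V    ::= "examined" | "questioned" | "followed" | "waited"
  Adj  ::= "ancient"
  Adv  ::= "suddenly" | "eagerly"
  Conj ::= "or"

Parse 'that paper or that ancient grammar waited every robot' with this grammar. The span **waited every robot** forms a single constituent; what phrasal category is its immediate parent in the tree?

S

S
  NP
    NP
      Det: that
      N: paper
    Conj: or
    NP
      Det: that
      AP
        Adj: ancient
      N: grammar
  VP
    V: waited
    NP
      Det: every
      N: robot
The span 'waited every robot' is the VP node built by VP → V NP.
Its mother is the S built by S → NP VP.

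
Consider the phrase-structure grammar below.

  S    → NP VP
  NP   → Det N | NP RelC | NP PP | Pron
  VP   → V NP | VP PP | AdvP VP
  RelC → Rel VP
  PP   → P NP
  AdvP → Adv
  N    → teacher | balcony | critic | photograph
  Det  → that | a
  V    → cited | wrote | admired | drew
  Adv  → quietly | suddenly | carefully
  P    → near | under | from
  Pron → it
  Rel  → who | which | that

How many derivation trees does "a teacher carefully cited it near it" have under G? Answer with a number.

Two of the 3 distinct bracketings:
[S [NP [Det a] [N teacher]] [VP [VP [AdvP [Adv carefully]] [VP [V cited] [NP [Pron it]]]] [PP [P near] [NP [Pron it]]]]]
[S [NP [Det a] [N teacher]] [VP [AdvP [Adv carefully]] [VP [V cited] [NP [NP [Pron it]] [PP [P near] [NP [Pron it]]]]]]]
The difference turns on whether NP → NP PP is used at the relevant span, versus an alternative expansion of NP.

3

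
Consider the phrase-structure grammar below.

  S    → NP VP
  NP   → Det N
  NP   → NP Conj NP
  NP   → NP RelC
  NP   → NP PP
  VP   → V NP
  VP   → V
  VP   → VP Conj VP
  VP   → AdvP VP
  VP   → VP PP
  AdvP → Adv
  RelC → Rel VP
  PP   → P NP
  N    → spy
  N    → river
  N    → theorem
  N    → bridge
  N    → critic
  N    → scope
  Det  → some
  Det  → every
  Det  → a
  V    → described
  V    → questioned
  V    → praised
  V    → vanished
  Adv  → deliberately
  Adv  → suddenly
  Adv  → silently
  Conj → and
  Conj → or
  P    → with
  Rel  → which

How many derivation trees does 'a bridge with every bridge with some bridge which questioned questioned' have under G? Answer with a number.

Two of the 5 distinct bracketings:
[S [NP [NP [NP [Det a] [N bridge]] [PP [P with] [NP [NP [Det every] [N bridge]] [PP [P with] [NP [Det some] [N bridge]]]]]] [RelC [Rel which] [VP [V questioned]]]] [VP [V questioned]]]
[S [NP [NP [NP [NP [Det a] [N bridge]] [PP [P with] [NP [Det every] [N bridge]]]] [PP [P with] [NP [Det some] [N bridge]]]] [RelC [Rel which] [VP [V questioned]]]] [VP [V questioned]]]
The trees differ in how a recursive rule is bracketed over the same span.

5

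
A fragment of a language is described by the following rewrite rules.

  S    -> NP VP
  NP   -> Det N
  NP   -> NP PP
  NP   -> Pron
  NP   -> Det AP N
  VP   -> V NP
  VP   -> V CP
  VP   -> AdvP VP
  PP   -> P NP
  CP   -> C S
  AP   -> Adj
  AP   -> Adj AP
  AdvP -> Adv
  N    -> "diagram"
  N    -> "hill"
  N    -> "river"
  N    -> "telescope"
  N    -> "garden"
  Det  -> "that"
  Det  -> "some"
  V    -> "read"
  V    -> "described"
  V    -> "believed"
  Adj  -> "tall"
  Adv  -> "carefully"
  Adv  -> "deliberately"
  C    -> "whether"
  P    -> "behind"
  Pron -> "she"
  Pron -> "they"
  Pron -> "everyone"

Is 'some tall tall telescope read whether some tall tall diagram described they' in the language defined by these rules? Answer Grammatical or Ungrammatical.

Grammatical

S
  NP
    Det: some
    AP
      Adj: tall
      AP
        Adj: tall
    N: telescope
  VP
    V: read
    CP
      C: whether
      S
        NP
          Det: some
          AP
            Adj: tall
            AP
              Adj: tall
          N: diagram
        VP
          V: described
          NP
            Pron: they
The bracketing above is licensed at every node by one of the given productions, with S at the root.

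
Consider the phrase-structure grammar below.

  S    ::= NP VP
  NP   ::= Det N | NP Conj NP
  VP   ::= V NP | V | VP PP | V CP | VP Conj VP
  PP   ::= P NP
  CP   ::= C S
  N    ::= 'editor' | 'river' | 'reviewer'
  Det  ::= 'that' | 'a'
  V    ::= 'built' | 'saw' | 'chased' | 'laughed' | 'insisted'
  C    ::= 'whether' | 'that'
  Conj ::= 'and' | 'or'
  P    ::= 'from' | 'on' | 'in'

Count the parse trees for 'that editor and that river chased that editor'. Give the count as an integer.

[S [NP [NP [Det that] [N editor]] [Conj and] [NP [Det that] [N river]]] [VP [V chased] [NP [Det that] [N editor]]]]
No rule offers an alternative attachment or grouping for any span, so this is the only derivation.

1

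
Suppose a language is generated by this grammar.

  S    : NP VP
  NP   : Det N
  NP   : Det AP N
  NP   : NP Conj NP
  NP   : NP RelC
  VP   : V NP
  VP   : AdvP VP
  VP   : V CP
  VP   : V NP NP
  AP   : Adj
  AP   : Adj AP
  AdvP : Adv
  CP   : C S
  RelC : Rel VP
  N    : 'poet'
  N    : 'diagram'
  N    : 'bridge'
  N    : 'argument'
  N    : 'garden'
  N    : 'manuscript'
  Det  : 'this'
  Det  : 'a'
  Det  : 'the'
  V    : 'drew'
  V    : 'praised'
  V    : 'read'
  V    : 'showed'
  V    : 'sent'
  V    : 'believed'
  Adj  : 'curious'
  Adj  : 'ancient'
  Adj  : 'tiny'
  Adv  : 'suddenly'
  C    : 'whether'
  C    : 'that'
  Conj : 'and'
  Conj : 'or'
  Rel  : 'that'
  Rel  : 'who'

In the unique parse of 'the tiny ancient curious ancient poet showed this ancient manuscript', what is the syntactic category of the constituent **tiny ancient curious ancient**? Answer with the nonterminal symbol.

S
  NP
    Det: the
    AP
      Adj: tiny
      AP
        Adj: ancient
        AP
          Adj: curious
          AP
            Adj: ancient
    N: poet
  VP
    V: showed
    NP
      Det: this
      AP
        Adj: ancient
      N: manuscript
The span 'tiny ancient curious ancient' is the AP node built by AP → Adj AP.

AP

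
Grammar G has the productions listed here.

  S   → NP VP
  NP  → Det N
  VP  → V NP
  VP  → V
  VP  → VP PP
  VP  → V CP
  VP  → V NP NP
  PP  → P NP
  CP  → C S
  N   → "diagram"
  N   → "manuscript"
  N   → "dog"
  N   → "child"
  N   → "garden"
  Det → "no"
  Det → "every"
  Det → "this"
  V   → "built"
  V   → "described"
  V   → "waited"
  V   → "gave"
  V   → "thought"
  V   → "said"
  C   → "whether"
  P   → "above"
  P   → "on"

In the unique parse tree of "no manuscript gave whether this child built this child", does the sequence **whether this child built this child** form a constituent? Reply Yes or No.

[S [NP [Det no] [N manuscript]] [VP [V gave] [CP [C whether] [S [NP [Det this] [N child]] [VP [V built] [NP [Det this] [N child]]]]]]]
The words 'whether this child built this child' are exhaustively dominated by a single CP node (built by CP → C S), so they form a constituent.

Yes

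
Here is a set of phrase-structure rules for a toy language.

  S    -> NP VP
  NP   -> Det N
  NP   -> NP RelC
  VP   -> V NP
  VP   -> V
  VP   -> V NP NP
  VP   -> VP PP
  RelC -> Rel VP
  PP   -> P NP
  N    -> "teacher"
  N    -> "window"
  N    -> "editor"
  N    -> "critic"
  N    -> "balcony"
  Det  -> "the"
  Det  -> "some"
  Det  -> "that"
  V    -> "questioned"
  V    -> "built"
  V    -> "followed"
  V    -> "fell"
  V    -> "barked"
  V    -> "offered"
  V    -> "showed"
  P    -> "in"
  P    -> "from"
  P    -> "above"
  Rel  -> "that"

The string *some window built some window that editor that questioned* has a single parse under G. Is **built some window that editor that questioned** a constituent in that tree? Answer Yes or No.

[S [NP [Det some] [N window]] [VP [V built] [NP [Det some] [N window]] [NP [NP [Det that] [N editor]] [RelC [Rel that] [VP [V questioned]]]]]]
The words 'built some window that editor that questioned' are exhaustively dominated by a single VP node (built by VP → V NP NP), so they form a constituent.

Yes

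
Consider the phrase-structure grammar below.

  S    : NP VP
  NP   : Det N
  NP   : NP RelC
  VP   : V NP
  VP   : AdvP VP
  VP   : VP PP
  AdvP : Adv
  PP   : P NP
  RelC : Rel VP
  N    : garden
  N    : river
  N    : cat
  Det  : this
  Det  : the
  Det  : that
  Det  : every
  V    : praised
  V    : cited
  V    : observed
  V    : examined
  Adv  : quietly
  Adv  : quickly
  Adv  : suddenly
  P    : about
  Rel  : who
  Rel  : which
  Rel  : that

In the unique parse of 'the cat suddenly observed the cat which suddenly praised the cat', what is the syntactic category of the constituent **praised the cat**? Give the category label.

S
  NP
    Det: the
    N: cat
  VP
    AdvP
      Adv: suddenly
    VP
      V: observed
      NP
        NP
          Det: the
          N: cat
        RelC
          Rel: which
          VP
            AdvP
              Adv: suddenly
            VP
              V: praised
              NP
                Det: the
                N: cat
The span 'praised the cat' is the VP node built by VP → V NP.

VP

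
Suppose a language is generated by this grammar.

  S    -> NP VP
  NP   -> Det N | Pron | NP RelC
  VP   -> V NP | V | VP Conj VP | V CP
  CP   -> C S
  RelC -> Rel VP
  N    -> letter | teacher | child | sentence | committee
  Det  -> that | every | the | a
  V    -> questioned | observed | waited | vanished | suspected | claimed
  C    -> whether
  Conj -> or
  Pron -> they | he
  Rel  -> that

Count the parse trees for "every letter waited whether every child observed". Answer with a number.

[S [NP [Det every] [N letter]] [VP [V waited] [CP [C whether] [S [NP [Det every] [N child]] [VP [V observed]]]]]]
No rule offers an alternative attachment or grouping for any span, so this is the only derivation.

1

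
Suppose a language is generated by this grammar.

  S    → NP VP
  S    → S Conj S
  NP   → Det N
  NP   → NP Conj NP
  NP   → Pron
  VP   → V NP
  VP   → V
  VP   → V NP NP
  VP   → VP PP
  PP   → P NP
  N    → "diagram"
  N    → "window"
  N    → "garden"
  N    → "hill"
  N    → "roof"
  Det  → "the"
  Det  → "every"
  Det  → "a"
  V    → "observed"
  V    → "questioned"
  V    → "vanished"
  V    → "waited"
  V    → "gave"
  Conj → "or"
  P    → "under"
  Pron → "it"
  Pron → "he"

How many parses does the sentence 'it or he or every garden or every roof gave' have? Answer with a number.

5

Two of the 5 distinct bracketings:
[S [NP [NP [Pron it]] [Conj or] [NP [NP [Pron he]] [Conj or] [NP [NP [Det every] [N garden]] [Conj or] [NP [Det every] [N roof]]]]] [VP [V gave]]]
[S [NP [NP [Pron it]] [Conj or] [NP [NP [NP [Pron he]] [Conj or] [NP [Det every] [N garden]]] [Conj or] [NP [Det every] [N roof]]]] [VP [V gave]]]
The trees differ in how a recursive rule is bracketed over the same span.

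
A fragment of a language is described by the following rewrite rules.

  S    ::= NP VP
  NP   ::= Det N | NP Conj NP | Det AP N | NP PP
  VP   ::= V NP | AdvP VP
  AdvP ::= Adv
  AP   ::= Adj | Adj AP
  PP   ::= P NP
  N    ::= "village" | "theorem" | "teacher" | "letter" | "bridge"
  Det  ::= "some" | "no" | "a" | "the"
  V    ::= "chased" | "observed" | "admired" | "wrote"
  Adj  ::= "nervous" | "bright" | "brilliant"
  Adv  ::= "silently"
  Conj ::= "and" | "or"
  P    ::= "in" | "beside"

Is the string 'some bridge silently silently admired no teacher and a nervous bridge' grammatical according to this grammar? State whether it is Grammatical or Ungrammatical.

[S [NP [Det some] [N bridge]] [VP [AdvP [Adv silently]] [VP [AdvP [Adv silently]] [VP [V admired] [NP [NP [Det no] [N teacher]] [Conj and] [NP [Det a] [AP [Adj nervous]] [N bridge]]]]]]]
Each bracket corresponds to one application of a listed rule, so the string is derivable from S.

Grammatical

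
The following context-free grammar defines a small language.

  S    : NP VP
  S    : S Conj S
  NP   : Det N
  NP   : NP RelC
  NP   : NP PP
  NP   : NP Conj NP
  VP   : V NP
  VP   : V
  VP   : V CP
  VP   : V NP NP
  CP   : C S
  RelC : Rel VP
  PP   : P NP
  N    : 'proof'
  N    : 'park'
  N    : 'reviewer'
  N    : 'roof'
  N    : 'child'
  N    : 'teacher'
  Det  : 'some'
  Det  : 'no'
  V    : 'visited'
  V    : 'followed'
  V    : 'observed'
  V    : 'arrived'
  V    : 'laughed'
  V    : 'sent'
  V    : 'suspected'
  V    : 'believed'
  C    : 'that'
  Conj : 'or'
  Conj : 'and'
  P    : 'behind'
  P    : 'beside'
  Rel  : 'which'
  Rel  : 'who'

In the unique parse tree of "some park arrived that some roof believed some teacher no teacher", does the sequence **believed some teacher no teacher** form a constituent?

Yes

[S [NP [Det some] [N park]] [VP [V arrived] [CP [C that] [S [NP [Det some] [N roof]] [VP [V believed] [NP [Det some] [N teacher]] [NP [Det no] [N teacher]]]]]]]
The words 'believed some teacher no teacher' are exhaustively dominated by a single VP node (built by VP → V NP NP), so they form a constituent.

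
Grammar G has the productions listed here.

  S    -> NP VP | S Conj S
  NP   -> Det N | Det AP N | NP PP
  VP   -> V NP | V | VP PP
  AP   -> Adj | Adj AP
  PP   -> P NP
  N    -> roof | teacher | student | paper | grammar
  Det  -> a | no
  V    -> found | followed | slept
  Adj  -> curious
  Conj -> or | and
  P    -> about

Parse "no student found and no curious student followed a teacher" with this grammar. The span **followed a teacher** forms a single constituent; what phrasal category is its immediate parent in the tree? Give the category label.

[S [S [NP [Det no] [N student]] [VP [V found]]] [Conj and] [S [NP [Det no] [AP [Adj curious]] [N student]] [VP [V followed] [NP [Det a] [N teacher]]]]]
The span 'followed a teacher' is the VP node built by VP → V NP.
Its mother is the S built by S → NP VP.

S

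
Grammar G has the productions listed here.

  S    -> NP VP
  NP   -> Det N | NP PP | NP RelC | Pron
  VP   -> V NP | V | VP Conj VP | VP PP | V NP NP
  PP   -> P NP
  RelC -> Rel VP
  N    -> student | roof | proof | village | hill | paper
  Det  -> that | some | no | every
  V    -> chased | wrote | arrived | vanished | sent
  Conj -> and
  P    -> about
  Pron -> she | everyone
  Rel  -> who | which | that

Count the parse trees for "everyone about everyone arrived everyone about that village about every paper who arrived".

9

Two of the 9 distinct bracketings:
[S [NP [NP [Pron everyone]] [PP [P about] [NP [Pron everyone]]]] [VP [V arrived] [NP [NP [Pron everyone]] [PP [P about] [NP [NP [Det that] [N village]] [PP [P about] [NP [NP [Det every] [N paper]] [RelC [Rel who] [VP [V arrived]]]]]]]]]]
[S [NP [NP [Pron everyone]] [PP [P about] [NP [Pron everyone]]]] [VP [V arrived] [NP [NP [Pron everyone]] [PP [P about] [NP [NP [NP [Det that] [N village]] [PP [P about] [NP [Det every] [N paper]]]] [RelC [Rel who] [VP [V arrived]]]]]]]]
The trees differ in how a recursive rule is bracketed over the same span.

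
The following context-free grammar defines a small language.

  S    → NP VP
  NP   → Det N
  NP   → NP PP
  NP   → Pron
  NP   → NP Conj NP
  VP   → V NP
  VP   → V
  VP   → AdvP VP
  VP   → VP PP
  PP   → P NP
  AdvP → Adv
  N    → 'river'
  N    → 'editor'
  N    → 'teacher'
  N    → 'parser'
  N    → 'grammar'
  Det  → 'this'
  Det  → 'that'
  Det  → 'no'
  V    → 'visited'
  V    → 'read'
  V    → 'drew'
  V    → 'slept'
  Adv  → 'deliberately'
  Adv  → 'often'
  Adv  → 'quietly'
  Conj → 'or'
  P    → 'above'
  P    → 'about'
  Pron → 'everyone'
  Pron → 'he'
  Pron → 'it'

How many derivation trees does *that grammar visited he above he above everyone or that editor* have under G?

Two of the 9 distinct bracketings:
[S [NP [Det that] [N grammar]] [VP [V visited] [NP [NP [Pron he]] [PP [P above] [NP [NP [Pron he]] [PP [P above] [NP [NP [Pron everyone]] [Conj or] [NP [Det that] [N editor]]]]]]]]]
[S [NP [Det that] [N grammar]] [VP [V visited] [NP [NP [Pron he]] [PP [P above] [NP [NP [NP [Pron he]] [PP [P above] [NP [Pron everyone]]]] [Conj or] [NP [Det that] [N editor]]]]]]]
The trees differ in how a recursive rule is bracketed over the same span.

9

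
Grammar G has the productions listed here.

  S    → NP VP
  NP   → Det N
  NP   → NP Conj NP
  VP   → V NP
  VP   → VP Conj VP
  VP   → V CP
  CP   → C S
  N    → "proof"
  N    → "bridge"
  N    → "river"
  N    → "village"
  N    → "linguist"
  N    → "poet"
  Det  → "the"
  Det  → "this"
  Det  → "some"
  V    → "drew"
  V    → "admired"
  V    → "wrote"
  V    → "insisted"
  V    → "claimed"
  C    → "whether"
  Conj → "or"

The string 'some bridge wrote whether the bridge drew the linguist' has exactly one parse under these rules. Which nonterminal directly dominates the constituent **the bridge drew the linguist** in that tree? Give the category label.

CP

S
  NP
    Det: some
    N: bridge
  VP
    V: wrote
    CP
      C: whether
      S
        NP
          Det: the
          N: bridge
        VP
          V: drew
          NP
            Det: the
            N: linguist
The span 'the bridge drew the linguist' is the S node built by S → NP VP.
Its mother is the CP built by CP → C S.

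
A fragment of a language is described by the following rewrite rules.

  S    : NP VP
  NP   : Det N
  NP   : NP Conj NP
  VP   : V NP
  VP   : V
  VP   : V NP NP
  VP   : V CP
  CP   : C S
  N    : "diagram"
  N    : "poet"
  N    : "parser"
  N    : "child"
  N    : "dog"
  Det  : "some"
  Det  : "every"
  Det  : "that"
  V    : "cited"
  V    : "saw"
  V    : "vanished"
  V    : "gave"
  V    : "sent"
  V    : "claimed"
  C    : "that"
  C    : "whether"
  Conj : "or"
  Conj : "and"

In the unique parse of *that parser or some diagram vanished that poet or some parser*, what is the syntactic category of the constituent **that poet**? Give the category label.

NP

[S [NP [NP [Det that] [N parser]] [Conj or] [NP [Det some] [N diagram]]] [VP [V vanished] [NP [NP [Det that] [N poet]] [Conj or] [NP [Det some] [N parser]]]]]
The span 'that poet' is the NP node built by NP → Det N.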